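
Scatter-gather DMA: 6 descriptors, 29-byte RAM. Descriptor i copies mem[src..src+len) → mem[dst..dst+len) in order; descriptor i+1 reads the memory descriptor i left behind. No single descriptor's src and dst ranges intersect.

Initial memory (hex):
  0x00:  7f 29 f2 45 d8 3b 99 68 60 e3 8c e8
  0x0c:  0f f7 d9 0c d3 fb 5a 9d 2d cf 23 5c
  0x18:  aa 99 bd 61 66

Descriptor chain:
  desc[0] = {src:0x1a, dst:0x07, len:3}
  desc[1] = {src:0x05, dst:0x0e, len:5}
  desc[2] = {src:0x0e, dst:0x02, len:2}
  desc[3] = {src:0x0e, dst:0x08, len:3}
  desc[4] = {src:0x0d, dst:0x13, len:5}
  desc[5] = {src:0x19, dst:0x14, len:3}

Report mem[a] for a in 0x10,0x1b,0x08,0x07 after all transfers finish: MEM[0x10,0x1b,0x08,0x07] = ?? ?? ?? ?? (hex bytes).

D0: mem[0x07..0x09] <- [bd 61 66]
D1: mem[0x0e..0x12] <- [3b 99 bd 61 66]
D2: mem[0x02..0x03] <- [3b 99]
D3: mem[0x08..0x0a] <- [3b 99 bd]
D4: mem[0x13..0x17] <- [f7 3b 99 bd 61]
D5: mem[0x14..0x16] <- [99 bd 61]
query mem[0x10]=0xbd, mem[0x1b]=0x61, mem[0x08]=0x3b, mem[0x07]=0xbd

MEM[0x10,0x1b,0x08,0x07] = bd 61 3b bd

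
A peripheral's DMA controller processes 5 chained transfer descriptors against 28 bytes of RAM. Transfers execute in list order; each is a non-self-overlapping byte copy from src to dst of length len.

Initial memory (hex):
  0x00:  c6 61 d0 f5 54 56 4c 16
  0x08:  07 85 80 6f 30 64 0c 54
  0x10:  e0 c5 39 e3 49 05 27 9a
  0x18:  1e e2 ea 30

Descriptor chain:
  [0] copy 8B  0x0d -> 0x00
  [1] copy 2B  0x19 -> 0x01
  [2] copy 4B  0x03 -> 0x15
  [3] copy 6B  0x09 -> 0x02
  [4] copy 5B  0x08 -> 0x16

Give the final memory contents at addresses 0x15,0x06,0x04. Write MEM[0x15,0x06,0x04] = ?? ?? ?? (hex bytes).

[0] 0x0d->0x00 len=8 : 64 0c 54 e0 c5 39 e3 49
[1] 0x19->0x01 len=2 : e2 ea
[2] 0x03->0x15 len=4 : e0 c5 39 e3
[3] 0x09->0x02 len=6 : 85 80 6f 30 64 0c
[4] 0x08->0x16 len=5 : 07 85 80 6f 30
query mem[0x15]=0xe0, mem[0x06]=0x64, mem[0x04]=0x6f

MEM[0x15,0x06,0x04] = e0 64 6f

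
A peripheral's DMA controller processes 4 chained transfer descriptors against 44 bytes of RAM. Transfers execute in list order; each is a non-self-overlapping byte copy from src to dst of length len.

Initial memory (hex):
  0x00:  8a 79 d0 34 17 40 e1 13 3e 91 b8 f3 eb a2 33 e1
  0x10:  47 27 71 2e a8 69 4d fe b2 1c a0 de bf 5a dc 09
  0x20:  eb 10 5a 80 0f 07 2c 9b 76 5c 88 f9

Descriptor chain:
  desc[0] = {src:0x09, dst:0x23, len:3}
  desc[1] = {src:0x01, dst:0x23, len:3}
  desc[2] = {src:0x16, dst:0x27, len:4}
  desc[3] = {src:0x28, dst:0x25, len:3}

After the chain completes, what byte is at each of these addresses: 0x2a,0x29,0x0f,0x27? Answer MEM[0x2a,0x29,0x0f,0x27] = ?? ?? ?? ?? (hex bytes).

MEM[0x2a,0x29,0x0f,0x27] = 1c b2 e1 1c

[0] 0x09->0x23 len=3 : 91 b8 f3
[1] 0x01->0x23 len=3 : 79 d0 34
[2] 0x16->0x27 len=4 : 4d fe b2 1c
[3] 0x28->0x25 len=3 : fe b2 1c
query mem[0x2a]=0x1c, mem[0x29]=0xb2, mem[0x0f]=0xe1, mem[0x27]=0x1c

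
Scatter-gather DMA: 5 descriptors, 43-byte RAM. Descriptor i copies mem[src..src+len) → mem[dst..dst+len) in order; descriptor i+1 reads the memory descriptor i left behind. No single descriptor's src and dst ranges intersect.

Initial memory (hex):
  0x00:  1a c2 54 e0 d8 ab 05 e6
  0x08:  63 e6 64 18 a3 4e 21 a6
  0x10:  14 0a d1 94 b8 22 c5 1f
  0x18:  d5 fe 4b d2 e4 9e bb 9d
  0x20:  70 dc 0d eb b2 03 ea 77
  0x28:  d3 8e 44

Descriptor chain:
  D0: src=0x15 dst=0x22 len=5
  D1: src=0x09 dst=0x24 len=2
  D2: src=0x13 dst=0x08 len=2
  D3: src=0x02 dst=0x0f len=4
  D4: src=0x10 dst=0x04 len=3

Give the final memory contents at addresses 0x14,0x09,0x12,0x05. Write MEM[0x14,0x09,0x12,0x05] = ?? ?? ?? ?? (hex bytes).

MEM[0x14,0x09,0x12,0x05] = b8 b8 ab d8

D0: mem[0x22..0x26] <- [22 c5 1f d5 fe]
D1: mem[0x24..0x25] <- [e6 64]
D2: mem[0x08..0x09] <- [94 b8]
D3: mem[0x0f..0x12] <- [54 e0 d8 ab]
D4: mem[0x04..0x06] <- [e0 d8 ab]
query mem[0x14]=0xb8, mem[0x09]=0xb8, mem[0x12]=0xab, mem[0x05]=0xd8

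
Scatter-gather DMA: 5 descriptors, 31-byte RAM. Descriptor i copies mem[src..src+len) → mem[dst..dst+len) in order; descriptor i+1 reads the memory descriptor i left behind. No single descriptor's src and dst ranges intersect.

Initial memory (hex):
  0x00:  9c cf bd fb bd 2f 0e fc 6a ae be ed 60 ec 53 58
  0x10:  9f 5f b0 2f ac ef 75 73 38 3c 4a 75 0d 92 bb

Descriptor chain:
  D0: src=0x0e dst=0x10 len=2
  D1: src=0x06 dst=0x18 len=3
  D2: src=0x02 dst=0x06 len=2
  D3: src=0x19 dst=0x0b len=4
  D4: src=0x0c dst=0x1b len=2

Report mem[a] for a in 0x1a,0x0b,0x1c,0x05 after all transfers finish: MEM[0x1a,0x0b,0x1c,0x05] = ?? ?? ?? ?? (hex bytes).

MEM[0x1a,0x0b,0x1c,0x05] = 6a fc 75 2f

#0 dst[0x10+2] := {0x53,0x58}
#1 dst[0x18+3] := {0x0e,0xfc,0x6a}
#2 dst[0x06+2] := {0xbd,0xfb}
#3 dst[0x0b+4] := {0xfc,0x6a,0x75,0x0d}
#4 dst[0x1b+2] := {0x6a,0x75}
query mem[0x1a]=0x6a, mem[0x0b]=0xfc, mem[0x1c]=0x75, mem[0x05]=0x2f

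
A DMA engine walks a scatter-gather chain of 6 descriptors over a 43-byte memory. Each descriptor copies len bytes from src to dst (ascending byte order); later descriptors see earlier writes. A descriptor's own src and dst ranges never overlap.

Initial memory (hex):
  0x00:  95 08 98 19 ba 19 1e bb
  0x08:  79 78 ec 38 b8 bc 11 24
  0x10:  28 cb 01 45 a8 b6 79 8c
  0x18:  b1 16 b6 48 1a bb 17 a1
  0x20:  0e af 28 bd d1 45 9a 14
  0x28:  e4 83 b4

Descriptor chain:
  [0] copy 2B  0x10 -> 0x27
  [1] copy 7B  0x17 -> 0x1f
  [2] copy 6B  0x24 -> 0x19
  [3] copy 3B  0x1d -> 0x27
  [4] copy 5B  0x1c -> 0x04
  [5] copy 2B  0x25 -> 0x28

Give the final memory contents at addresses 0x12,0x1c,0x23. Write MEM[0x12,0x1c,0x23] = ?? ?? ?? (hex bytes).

MEM[0x12,0x1c,0x23] = 01 28 48

  after D0: wrote 2B at 0x27 = 28cb
  after D1: wrote 7B at 0x1f = 8cb116b6481abb
  after D2: wrote 6B at 0x19 = 1abb9a28cb83
  after D3: wrote 3B at 0x27 = cb838c
  after D4: wrote 5B at 0x04 = 28cb838cb1
  after D5: wrote 2B at 0x28 = bb9a
query mem[0x12]=0x01, mem[0x1c]=0x28, mem[0x23]=0x48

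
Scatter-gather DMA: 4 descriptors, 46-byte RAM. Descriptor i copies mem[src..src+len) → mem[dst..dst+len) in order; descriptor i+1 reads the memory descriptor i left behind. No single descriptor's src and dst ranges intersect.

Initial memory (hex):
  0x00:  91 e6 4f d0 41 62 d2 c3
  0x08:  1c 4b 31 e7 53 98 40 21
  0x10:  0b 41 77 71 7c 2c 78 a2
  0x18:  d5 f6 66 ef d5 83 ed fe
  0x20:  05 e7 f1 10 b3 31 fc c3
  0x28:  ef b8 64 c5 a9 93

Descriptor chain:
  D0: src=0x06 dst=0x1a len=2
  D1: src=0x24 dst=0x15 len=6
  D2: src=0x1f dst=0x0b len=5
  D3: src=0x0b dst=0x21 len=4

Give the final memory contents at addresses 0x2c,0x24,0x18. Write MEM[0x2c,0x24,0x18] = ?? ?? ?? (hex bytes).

[0] 0x06->0x1a len=2 : d2 c3
[1] 0x24->0x15 len=6 : b3 31 fc c3 ef b8
[2] 0x1f->0x0b len=5 : fe 05 e7 f1 10
[3] 0x0b->0x21 len=4 : fe 05 e7 f1
query mem[0x2c]=0xa9, mem[0x24]=0xf1, mem[0x18]=0xc3

MEM[0x2c,0x24,0x18] = a9 f1 c3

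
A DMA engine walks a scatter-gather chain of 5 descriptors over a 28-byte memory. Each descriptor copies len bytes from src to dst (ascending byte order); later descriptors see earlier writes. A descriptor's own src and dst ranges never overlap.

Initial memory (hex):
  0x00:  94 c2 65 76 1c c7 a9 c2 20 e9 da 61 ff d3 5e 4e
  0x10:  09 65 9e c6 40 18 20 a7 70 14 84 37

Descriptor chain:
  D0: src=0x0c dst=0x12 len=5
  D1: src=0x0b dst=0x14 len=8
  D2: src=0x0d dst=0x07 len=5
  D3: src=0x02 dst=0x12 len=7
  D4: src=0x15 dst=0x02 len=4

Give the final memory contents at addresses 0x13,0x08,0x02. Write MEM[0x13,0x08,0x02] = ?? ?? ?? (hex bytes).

MEM[0x13,0x08,0x02] = 76 5e c7

  after D0: wrote 5B at 0x12 = ffd35e4e09
  after D1: wrote 8B at 0x14 = 61ffd35e4e0965ff
  after D2: wrote 5B at 0x07 = d35e4e0965
  after D3: wrote 7B at 0x12 = 65761cc7a9d35e
  after D4: wrote 4B at 0x02 = c7a9d35e
query mem[0x13]=0x76, mem[0x08]=0x5e, mem[0x02]=0xc7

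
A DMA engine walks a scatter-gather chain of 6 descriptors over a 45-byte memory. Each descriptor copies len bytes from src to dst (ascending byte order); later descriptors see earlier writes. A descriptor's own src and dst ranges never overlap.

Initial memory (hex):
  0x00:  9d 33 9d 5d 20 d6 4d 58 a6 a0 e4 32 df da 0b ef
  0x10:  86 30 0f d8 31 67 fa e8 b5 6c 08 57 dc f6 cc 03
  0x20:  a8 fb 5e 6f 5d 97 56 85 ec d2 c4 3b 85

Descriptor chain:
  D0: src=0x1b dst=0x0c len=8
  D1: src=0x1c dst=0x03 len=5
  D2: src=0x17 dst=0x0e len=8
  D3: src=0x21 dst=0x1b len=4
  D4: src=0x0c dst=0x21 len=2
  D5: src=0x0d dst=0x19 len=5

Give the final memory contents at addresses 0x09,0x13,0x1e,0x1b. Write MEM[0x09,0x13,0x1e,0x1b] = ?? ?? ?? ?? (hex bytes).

[0] 0x1b->0x0c len=8 : 57 dc f6 cc 03 a8 fb 5e
[1] 0x1c->0x03 len=5 : dc f6 cc 03 a8
[2] 0x17->0x0e len=8 : e8 b5 6c 08 57 dc f6 cc
[3] 0x21->0x1b len=4 : fb 5e 6f 5d
[4] 0x0c->0x21 len=2 : 57 dc
[5] 0x0d->0x19 len=5 : dc e8 b5 6c 08
query mem[0x09]=0xa0, mem[0x13]=0xdc, mem[0x1e]=0x5d, mem[0x1b]=0xb5

MEM[0x09,0x13,0x1e,0x1b] = a0 dc 5d b5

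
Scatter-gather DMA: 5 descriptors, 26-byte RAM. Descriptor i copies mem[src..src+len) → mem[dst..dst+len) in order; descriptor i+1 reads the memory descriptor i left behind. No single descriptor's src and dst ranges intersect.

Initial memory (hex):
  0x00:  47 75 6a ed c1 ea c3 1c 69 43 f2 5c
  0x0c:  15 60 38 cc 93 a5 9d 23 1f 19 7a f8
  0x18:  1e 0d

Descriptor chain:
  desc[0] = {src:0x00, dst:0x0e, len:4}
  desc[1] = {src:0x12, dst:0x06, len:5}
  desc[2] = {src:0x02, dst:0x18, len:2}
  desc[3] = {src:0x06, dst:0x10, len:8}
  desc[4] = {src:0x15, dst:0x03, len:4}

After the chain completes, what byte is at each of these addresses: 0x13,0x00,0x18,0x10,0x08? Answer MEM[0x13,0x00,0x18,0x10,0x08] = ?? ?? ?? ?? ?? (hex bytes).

D0: mem[0x0e..0x11] <- [47 75 6a ed]
D1: mem[0x06..0x0a] <- [9d 23 1f 19 7a]
D2: mem[0x18..0x19] <- [6a ed]
D3: mem[0x10..0x17] <- [9d 23 1f 19 7a 5c 15 60]
D4: mem[0x03..0x06] <- [5c 15 60 6a]
query mem[0x13]=0x19, mem[0x00]=0x47, mem[0x18]=0x6a, mem[0x10]=0x9d, mem[0x08]=0x1f

MEM[0x13,0x00,0x18,0x10,0x08] = 19 47 6a 9d 1f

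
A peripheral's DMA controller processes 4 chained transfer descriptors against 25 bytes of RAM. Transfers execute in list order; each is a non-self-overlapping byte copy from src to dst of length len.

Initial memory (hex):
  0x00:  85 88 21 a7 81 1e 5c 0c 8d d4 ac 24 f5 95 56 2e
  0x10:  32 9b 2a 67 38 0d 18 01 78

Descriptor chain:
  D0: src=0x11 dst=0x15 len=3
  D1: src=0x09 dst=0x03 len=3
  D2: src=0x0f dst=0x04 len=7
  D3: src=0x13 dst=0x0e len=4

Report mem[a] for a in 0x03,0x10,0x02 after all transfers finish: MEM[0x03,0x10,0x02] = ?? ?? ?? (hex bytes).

MEM[0x03,0x10,0x02] = d4 9b 21

  after D0: wrote 3B at 0x15 = 9b2a67
  after D1: wrote 3B at 0x03 = d4ac24
  after D2: wrote 7B at 0x04 = 2e329b2a67389b
  after D3: wrote 4B at 0x0e = 67389b2a
query mem[0x03]=0xd4, mem[0x10]=0x9b, mem[0x02]=0x21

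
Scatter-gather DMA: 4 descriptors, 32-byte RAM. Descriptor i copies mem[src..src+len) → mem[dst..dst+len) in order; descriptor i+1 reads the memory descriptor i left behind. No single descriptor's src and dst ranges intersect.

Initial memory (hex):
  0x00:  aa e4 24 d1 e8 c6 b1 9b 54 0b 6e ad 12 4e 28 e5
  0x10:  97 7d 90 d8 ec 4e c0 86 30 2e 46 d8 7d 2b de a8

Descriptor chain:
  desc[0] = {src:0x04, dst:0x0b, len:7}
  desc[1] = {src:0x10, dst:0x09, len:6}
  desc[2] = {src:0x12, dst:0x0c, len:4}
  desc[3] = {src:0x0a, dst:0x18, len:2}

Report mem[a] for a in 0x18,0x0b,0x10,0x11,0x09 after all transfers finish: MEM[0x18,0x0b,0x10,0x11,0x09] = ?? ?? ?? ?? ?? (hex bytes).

[0] 0x04->0x0b len=7 : e8 c6 b1 9b 54 0b 6e
[1] 0x10->0x09 len=6 : 0b 6e 90 d8 ec 4e
[2] 0x12->0x0c len=4 : 90 d8 ec 4e
[3] 0x0a->0x18 len=2 : 6e 90
query mem[0x18]=0x6e, mem[0x0b]=0x90, mem[0x10]=0x0b, mem[0x11]=0x6e, mem[0x09]=0x0b

MEM[0x18,0x0b,0x10,0x11,0x09] = 6e 90 0b 6e 0b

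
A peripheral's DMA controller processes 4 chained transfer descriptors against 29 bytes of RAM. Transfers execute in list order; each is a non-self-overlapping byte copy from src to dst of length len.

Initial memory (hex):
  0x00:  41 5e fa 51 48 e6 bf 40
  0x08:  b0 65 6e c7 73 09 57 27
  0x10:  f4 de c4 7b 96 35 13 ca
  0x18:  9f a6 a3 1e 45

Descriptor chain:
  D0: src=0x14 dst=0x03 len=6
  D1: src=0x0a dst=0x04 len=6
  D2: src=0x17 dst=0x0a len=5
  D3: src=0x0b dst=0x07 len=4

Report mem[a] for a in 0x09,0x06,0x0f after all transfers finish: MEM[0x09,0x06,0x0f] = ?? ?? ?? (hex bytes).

MEM[0x09,0x06,0x0f] = a3 73 27

[0] 0x14->0x03 len=6 : 96 35 13 ca 9f a6
[1] 0x0a->0x04 len=6 : 6e c7 73 09 57 27
[2] 0x17->0x0a len=5 : ca 9f a6 a3 1e
[3] 0x0b->0x07 len=4 : 9f a6 a3 1e
query mem[0x09]=0xa3, mem[0x06]=0x73, mem[0x0f]=0x27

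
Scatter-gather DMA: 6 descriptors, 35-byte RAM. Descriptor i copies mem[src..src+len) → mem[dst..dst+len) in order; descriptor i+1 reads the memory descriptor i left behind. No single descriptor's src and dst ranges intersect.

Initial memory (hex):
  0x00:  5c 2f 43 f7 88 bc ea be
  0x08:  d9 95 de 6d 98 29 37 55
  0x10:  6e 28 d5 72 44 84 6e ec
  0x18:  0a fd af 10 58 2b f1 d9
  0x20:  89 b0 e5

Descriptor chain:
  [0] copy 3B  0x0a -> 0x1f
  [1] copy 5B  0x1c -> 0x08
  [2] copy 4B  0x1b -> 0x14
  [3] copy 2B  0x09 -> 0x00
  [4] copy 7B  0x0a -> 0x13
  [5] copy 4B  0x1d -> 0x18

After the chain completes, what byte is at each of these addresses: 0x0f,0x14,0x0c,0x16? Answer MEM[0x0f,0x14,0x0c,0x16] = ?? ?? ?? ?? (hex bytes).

MEM[0x0f,0x14,0x0c,0x16] = 55 de 6d 29

D0: mem[0x1f..0x21] <- [de 6d 98]
D1: mem[0x08..0x0c] <- [58 2b f1 de 6d]
D2: mem[0x14..0x17] <- [10 58 2b f1]
D3: mem[0x00..0x01] <- [2b f1]
D4: mem[0x13..0x19] <- [f1 de 6d 29 37 55 6e]
D5: mem[0x18..0x1b] <- [2b f1 de 6d]
query mem[0x0f]=0x55, mem[0x14]=0xde, mem[0x0c]=0x6d, mem[0x16]=0x29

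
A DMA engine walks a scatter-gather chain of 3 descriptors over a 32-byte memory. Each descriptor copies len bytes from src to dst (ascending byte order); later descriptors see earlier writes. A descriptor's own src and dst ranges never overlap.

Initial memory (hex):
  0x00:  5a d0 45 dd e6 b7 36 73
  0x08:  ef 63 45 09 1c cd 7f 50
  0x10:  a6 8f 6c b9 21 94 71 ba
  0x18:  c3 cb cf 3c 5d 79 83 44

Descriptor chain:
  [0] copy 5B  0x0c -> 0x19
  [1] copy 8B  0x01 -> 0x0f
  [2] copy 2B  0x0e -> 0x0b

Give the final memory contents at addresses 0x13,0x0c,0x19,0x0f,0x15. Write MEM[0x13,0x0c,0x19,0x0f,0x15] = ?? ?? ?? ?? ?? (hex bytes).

MEM[0x13,0x0c,0x19,0x0f,0x15] = b7 d0 1c d0 73

#0 dst[0x19+5] := {0x1c,0xcd,0x7f,0x50,0xa6}
#1 dst[0x0f+8] := {0xd0,0x45,0xdd,0xe6,0xb7,0x36,0x73,0xef}
#2 dst[0x0b+2] := {0x7f,0xd0}
query mem[0x13]=0xb7, mem[0x0c]=0xd0, mem[0x19]=0x1c, mem[0x0f]=0xd0, mem[0x15]=0x73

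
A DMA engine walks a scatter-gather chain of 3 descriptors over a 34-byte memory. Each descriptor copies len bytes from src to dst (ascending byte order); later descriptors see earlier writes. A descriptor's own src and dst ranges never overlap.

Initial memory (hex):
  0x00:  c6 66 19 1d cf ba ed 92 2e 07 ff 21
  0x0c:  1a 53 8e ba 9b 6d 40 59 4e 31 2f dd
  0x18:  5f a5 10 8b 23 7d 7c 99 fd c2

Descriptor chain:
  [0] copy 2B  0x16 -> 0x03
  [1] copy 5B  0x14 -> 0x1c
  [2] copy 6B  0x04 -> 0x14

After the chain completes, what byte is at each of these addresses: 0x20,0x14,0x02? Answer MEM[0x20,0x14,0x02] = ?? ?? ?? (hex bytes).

MEM[0x20,0x14,0x02] = 5f dd 19

  after D0: wrote 2B at 0x03 = 2fdd
  after D1: wrote 5B at 0x1c = 4e312fdd5f
  after D2: wrote 6B at 0x14 = ddbaed922e07
query mem[0x20]=0x5f, mem[0x14]=0xdd, mem[0x02]=0x19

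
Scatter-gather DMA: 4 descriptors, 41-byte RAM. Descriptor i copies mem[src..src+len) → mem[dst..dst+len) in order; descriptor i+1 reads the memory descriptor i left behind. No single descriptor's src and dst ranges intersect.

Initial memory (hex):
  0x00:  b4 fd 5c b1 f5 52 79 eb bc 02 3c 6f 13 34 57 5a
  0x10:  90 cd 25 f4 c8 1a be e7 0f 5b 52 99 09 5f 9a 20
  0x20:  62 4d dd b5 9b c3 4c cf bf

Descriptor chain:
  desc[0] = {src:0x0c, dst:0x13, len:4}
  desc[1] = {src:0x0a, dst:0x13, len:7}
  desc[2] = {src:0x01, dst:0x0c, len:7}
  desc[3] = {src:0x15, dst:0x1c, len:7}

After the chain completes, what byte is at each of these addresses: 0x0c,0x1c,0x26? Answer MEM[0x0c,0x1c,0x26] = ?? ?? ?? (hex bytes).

D0: mem[0x13..0x16] <- [13 34 57 5a]
D1: mem[0x13..0x19] <- [3c 6f 13 34 57 5a 90]
D2: mem[0x0c..0x12] <- [fd 5c b1 f5 52 79 eb]
D3: mem[0x1c..0x22] <- [13 34 57 5a 90 52 99]
query mem[0x0c]=0xfd, mem[0x1c]=0x13, mem[0x26]=0x4c

MEM[0x0c,0x1c,0x26] = fd 13 4c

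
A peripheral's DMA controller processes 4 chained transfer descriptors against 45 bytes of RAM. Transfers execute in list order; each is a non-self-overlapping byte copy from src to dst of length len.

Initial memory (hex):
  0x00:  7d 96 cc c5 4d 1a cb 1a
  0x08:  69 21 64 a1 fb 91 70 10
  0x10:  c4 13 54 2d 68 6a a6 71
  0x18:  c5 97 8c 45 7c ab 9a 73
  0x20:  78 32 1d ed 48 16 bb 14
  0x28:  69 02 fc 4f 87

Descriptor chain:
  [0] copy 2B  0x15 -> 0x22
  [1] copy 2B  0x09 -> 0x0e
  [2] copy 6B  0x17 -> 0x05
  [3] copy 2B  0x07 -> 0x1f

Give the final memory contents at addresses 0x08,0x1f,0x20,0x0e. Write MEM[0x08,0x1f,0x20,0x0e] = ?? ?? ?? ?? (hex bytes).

[0] 0x15->0x22 len=2 : 6a a6
[1] 0x09->0x0e len=2 : 21 64
[2] 0x17->0x05 len=6 : 71 c5 97 8c 45 7c
[3] 0x07->0x1f len=2 : 97 8c
query mem[0x08]=0x8c, mem[0x1f]=0x97, mem[0x20]=0x8c, mem[0x0e]=0x21

MEM[0x08,0x1f,0x20,0x0e] = 8c 97 8c 21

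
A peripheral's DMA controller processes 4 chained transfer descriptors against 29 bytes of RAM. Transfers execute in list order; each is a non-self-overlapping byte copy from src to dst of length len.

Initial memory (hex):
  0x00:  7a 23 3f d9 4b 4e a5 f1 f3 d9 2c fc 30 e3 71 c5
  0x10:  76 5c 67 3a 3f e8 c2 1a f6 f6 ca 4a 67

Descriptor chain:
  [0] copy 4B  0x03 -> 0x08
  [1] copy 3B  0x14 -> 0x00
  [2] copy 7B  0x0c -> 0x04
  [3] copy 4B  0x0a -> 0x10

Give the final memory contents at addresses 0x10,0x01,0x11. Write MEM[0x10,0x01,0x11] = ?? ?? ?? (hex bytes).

MEM[0x10,0x01,0x11] = 67 e8 a5

#0 dst[0x08+4] := {0xd9,0x4b,0x4e,0xa5}
#1 dst[0x00+3] := {0x3f,0xe8,0xc2}
#2 dst[0x04+7] := {0x30,0xe3,0x71,0xc5,0x76,0x5c,0x67}
#3 dst[0x10+4] := {0x67,0xa5,0x30,0xe3}
query mem[0x10]=0x67, mem[0x01]=0xe8, mem[0x11]=0xa5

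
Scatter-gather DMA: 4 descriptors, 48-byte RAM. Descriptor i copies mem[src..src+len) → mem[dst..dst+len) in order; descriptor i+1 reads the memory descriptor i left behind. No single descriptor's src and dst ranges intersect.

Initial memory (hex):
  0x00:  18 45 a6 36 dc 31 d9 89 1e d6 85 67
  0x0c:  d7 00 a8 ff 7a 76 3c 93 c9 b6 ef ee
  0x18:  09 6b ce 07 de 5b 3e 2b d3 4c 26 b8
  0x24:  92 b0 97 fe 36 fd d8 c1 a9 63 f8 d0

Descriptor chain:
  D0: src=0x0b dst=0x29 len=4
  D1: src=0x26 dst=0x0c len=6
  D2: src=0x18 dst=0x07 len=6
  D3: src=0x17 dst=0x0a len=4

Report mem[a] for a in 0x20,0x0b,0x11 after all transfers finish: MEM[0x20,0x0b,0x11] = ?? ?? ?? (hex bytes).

MEM[0x20,0x0b,0x11] = d3 09 00

D0: mem[0x29..0x2c] <- [67 d7 00 a8]
D1: mem[0x0c..0x11] <- [97 fe 36 67 d7 00]
D2: mem[0x07..0x0c] <- [09 6b ce 07 de 5b]
D3: mem[0x0a..0x0d] <- [ee 09 6b ce]
query mem[0x20]=0xd3, mem[0x0b]=0x09, mem[0x11]=0x00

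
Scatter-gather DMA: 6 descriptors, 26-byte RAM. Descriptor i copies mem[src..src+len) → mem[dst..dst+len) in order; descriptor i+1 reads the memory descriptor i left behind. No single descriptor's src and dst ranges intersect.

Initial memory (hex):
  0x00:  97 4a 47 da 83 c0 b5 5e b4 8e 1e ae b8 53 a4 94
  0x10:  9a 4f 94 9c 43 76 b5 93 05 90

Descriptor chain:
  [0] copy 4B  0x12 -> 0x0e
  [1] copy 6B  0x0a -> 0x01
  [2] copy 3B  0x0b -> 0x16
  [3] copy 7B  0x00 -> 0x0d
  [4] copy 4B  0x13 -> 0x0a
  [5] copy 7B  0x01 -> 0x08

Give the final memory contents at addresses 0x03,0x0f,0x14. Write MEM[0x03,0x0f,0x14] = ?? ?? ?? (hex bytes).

MEM[0x03,0x0f,0x14] = b8 ae 43

[0] 0x12->0x0e len=4 : 94 9c 43 76
[1] 0x0a->0x01 len=6 : 1e ae b8 53 94 9c
[2] 0x0b->0x16 len=3 : ae b8 53
[3] 0x00->0x0d len=7 : 97 1e ae b8 53 94 9c
[4] 0x13->0x0a len=4 : 9c 43 76 ae
[5] 0x01->0x08 len=7 : 1e ae b8 53 94 9c 5e
query mem[0x03]=0xb8, mem[0x0f]=0xae, mem[0x14]=0x43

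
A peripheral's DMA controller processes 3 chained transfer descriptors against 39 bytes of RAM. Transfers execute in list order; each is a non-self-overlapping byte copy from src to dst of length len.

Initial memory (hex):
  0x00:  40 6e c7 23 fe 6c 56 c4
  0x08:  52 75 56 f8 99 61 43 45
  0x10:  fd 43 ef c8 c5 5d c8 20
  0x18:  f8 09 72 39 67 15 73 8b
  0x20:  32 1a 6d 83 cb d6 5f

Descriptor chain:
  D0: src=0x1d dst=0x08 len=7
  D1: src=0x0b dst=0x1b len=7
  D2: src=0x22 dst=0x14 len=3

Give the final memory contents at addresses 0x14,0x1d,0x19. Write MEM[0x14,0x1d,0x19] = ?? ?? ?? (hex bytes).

MEM[0x14,0x1d,0x19] = 6d 6d 09

  after D0: wrote 7B at 0x08 = 15738b321a6d83
  after D1: wrote 7B at 0x1b = 321a6d8345fd43
  after D2: wrote 3B at 0x14 = 6d83cb
query mem[0x14]=0x6d, mem[0x1d]=0x6d, mem[0x19]=0x09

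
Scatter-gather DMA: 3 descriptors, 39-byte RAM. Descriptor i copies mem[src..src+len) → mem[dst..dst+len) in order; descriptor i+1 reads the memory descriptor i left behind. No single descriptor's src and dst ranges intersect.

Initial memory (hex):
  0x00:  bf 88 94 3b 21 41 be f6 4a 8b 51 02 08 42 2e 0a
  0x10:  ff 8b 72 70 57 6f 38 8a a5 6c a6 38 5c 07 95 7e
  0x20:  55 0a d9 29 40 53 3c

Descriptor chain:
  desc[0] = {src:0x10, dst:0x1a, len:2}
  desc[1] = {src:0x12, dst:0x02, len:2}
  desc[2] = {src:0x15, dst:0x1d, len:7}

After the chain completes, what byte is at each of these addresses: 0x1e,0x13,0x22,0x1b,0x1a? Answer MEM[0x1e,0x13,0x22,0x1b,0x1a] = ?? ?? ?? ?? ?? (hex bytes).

MEM[0x1e,0x13,0x22,0x1b,0x1a] = 38 70 ff 8b ff

D0: mem[0x1a..0x1b] <- [ff 8b]
D1: mem[0x02..0x03] <- [72 70]
D2: mem[0x1d..0x23] <- [6f 38 8a a5 6c ff 8b]
query mem[0x1e]=0x38, mem[0x13]=0x70, mem[0x22]=0xff, mem[0x1b]=0x8b, mem[0x1a]=0xff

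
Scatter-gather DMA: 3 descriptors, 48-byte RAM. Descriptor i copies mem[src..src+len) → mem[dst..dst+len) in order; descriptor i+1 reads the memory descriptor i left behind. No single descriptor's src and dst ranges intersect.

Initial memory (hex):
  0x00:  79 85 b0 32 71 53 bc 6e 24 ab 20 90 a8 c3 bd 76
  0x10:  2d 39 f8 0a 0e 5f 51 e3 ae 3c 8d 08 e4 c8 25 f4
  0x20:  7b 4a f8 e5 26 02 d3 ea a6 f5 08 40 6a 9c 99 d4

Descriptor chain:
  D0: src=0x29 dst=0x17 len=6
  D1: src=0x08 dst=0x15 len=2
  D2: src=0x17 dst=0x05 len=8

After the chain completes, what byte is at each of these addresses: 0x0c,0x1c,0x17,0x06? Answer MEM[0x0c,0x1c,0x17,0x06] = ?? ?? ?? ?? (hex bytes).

D0: mem[0x17..0x1c] <- [f5 08 40 6a 9c 99]
D1: mem[0x15..0x16] <- [24 ab]
D2: mem[0x05..0x0c] <- [f5 08 40 6a 9c 99 c8 25]
query mem[0x0c]=0x25, mem[0x1c]=0x99, mem[0x17]=0xf5, mem[0x06]=0x08

MEM[0x0c,0x1c,0x17,0x06] = 25 99 f5 08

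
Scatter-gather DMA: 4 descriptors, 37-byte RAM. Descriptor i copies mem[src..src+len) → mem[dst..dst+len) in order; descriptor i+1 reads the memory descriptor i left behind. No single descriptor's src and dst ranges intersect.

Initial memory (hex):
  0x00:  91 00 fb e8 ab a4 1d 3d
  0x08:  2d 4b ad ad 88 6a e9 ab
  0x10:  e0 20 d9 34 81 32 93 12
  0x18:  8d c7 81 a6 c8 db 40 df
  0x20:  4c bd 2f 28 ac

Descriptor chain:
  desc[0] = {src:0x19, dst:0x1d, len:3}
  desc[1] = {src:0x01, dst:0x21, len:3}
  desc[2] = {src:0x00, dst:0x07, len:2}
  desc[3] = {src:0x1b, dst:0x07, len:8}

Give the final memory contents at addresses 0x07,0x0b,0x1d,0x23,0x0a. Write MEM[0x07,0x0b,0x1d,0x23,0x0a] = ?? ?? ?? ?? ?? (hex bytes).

D0: mem[0x1d..0x1f] <- [c7 81 a6]
D1: mem[0x21..0x23] <- [00 fb e8]
D2: mem[0x07..0x08] <- [91 00]
D3: mem[0x07..0x0e] <- [a6 c8 c7 81 a6 4c 00 fb]
query mem[0x07]=0xa6, mem[0x0b]=0xa6, mem[0x1d]=0xc7, mem[0x23]=0xe8, mem[0x0a]=0x81

MEM[0x07,0x0b,0x1d,0x23,0x0a] = a6 a6 c7 e8 81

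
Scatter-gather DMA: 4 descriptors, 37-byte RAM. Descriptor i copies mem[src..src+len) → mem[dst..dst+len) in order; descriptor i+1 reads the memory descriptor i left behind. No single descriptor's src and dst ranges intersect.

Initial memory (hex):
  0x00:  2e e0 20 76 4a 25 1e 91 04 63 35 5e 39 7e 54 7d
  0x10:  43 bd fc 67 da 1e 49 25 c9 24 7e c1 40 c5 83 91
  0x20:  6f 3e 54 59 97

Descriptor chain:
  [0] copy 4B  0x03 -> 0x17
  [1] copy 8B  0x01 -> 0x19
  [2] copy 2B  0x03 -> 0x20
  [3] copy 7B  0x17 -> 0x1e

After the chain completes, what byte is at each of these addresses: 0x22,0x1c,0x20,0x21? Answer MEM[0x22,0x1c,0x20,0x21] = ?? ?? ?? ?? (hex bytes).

[0] 0x03->0x17 len=4 : 76 4a 25 1e
[1] 0x01->0x19 len=8 : e0 20 76 4a 25 1e 91 04
[2] 0x03->0x20 len=2 : 76 4a
[3] 0x17->0x1e len=7 : 76 4a e0 20 76 4a 25
query mem[0x22]=0x76, mem[0x1c]=0x4a, mem[0x20]=0xe0, mem[0x21]=0x20

MEM[0x22,0x1c,0x20,0x21] = 76 4a e0 20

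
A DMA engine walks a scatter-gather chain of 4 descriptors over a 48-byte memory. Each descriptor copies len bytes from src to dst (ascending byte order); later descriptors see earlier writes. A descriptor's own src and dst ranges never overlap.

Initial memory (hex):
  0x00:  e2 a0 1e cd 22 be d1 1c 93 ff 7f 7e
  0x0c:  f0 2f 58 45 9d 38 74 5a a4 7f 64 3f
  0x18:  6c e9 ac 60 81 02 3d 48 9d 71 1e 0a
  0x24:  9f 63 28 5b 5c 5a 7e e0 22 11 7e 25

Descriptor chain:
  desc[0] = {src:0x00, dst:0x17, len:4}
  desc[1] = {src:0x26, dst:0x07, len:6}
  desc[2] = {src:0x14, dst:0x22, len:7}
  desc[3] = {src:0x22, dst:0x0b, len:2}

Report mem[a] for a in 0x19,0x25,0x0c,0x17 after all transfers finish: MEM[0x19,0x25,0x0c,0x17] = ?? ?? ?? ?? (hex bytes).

[0] 0x00->0x17 len=4 : e2 a0 1e cd
[1] 0x26->0x07 len=6 : 28 5b 5c 5a 7e e0
[2] 0x14->0x22 len=7 : a4 7f 64 e2 a0 1e cd
[3] 0x22->0x0b len=2 : a4 7f
query mem[0x19]=0x1e, mem[0x25]=0xe2, mem[0x0c]=0x7f, mem[0x17]=0xe2

MEM[0x19,0x25,0x0c,0x17] = 1e e2 7f e2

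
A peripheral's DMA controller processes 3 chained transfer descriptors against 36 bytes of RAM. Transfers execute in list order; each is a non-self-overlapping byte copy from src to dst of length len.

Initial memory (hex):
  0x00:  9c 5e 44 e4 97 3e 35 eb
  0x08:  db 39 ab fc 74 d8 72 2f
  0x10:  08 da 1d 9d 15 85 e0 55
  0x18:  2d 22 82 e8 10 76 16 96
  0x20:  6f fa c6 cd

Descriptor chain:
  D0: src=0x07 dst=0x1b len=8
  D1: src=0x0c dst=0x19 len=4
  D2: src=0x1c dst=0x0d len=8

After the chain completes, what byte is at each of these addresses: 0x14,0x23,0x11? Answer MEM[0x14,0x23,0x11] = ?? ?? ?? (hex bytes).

MEM[0x14,0x23,0x11] = cd cd 74

#0 dst[0x1b+8] := {0xeb,0xdb,0x39,0xab,0xfc,0x74,0xd8,0x72}
#1 dst[0x19+4] := {0x74,0xd8,0x72,0x2f}
#2 dst[0x0d+8] := {0x2f,0x39,0xab,0xfc,0x74,0xd8,0x72,0xcd}
query mem[0x14]=0xcd, mem[0x23]=0xcd, mem[0x11]=0x74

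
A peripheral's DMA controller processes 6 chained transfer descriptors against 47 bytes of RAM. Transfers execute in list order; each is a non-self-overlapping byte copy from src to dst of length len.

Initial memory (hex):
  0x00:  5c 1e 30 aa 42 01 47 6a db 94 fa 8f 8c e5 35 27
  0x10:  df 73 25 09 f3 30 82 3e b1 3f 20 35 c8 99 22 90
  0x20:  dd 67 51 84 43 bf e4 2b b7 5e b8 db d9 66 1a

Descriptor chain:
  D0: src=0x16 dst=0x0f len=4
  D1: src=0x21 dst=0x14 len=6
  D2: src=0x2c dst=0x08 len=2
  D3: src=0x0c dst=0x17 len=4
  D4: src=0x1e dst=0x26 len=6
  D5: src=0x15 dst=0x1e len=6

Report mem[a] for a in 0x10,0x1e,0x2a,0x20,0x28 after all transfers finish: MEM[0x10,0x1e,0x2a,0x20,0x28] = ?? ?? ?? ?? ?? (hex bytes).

[0] 0x16->0x0f len=4 : 82 3e b1 3f
[1] 0x21->0x14 len=6 : 67 51 84 43 bf e4
[2] 0x2c->0x08 len=2 : d9 66
[3] 0x0c->0x17 len=4 : 8c e5 35 82
[4] 0x1e->0x26 len=6 : 22 90 dd 67 51 84
[5] 0x15->0x1e len=6 : 51 84 8c e5 35 82
query mem[0x10]=0x3e, mem[0x1e]=0x51, mem[0x2a]=0x51, mem[0x20]=0x8c, mem[0x28]=0xdd

MEM[0x10,0x1e,0x2a,0x20,0x28] = 3e 51 51 8c dd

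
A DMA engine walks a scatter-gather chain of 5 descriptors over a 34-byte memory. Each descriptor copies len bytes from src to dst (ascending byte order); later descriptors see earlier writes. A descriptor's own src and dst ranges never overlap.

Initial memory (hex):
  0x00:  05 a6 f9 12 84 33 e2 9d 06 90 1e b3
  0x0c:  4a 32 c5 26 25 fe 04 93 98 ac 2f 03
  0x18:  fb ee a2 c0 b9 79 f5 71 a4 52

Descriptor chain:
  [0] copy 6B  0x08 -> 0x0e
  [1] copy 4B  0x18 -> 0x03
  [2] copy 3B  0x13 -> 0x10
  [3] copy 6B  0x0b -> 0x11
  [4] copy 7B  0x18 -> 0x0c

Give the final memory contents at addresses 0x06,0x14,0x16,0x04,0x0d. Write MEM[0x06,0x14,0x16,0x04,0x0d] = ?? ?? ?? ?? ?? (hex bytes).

MEM[0x06,0x14,0x16,0x04,0x0d] = c0 06 32 ee ee

[0] 0x08->0x0e len=6 : 06 90 1e b3 4a 32
[1] 0x18->0x03 len=4 : fb ee a2 c0
[2] 0x13->0x10 len=3 : 32 98 ac
[3] 0x0b->0x11 len=6 : b3 4a 32 06 90 32
[4] 0x18->0x0c len=7 : fb ee a2 c0 b9 79 f5
query mem[0x06]=0xc0, mem[0x14]=0x06, mem[0x16]=0x32, mem[0x04]=0xee, mem[0x0d]=0xee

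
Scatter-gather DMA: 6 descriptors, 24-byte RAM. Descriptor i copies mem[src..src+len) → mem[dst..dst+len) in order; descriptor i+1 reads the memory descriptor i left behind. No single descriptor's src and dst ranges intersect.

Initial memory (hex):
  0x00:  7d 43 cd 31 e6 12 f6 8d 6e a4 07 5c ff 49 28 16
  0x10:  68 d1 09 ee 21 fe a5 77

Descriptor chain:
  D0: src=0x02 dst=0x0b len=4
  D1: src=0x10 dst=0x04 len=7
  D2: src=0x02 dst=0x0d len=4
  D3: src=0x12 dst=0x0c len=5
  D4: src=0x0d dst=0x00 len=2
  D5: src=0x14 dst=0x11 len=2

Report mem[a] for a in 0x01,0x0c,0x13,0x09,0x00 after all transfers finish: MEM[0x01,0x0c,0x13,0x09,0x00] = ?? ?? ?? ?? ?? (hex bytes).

MEM[0x01,0x0c,0x13,0x09,0x00] = 21 09 ee fe ee

[0] 0x02->0x0b len=4 : cd 31 e6 12
[1] 0x10->0x04 len=7 : 68 d1 09 ee 21 fe a5
[2] 0x02->0x0d len=4 : cd 31 68 d1
[3] 0x12->0x0c len=5 : 09 ee 21 fe a5
[4] 0x0d->0x00 len=2 : ee 21
[5] 0x14->0x11 len=2 : 21 fe
query mem[0x01]=0x21, mem[0x0c]=0x09, mem[0x13]=0xee, mem[0x09]=0xfe, mem[0x00]=0xee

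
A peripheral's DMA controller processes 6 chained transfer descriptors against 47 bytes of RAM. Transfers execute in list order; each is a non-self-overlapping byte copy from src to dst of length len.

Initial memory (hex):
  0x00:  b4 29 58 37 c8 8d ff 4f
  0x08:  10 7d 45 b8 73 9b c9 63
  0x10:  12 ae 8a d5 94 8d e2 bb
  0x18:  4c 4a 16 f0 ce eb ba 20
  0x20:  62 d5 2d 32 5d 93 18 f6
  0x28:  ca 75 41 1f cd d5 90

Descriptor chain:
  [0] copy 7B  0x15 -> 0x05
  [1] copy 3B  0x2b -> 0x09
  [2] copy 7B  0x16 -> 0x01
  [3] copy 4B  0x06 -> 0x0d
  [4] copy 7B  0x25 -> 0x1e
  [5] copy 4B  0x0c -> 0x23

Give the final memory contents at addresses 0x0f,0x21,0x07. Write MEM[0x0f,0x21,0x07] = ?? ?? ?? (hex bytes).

D0: mem[0x05..0x0b] <- [8d e2 bb 4c 4a 16 f0]
D1: mem[0x09..0x0b] <- [1f cd d5]
D2: mem[0x01..0x07] <- [e2 bb 4c 4a 16 f0 ce]
D3: mem[0x0d..0x10] <- [f0 ce 4c 1f]
D4: mem[0x1e..0x24] <- [93 18 f6 ca 75 41 1f]
D5: mem[0x23..0x26] <- [73 f0 ce 4c]
query mem[0x0f]=0x4c, mem[0x21]=0xca, mem[0x07]=0xce

MEM[0x0f,0x21,0x07] = 4c ca ce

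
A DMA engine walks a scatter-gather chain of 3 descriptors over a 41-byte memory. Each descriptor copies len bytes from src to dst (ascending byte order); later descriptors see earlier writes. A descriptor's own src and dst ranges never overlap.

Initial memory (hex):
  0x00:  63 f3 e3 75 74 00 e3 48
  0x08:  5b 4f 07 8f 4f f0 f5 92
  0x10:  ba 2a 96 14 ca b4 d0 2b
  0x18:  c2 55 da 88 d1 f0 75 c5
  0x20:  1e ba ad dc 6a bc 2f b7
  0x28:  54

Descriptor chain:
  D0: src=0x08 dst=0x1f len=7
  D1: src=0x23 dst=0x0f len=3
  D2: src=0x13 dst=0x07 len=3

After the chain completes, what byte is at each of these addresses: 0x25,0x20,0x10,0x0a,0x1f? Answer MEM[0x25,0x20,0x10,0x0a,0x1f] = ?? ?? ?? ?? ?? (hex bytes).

MEM[0x25,0x20,0x10,0x0a,0x1f] = f5 4f f0 07 5b

[0] 0x08->0x1f len=7 : 5b 4f 07 8f 4f f0 f5
[1] 0x23->0x0f len=3 : 4f f0 f5
[2] 0x13->0x07 len=3 : 14 ca b4
query mem[0x25]=0xf5, mem[0x20]=0x4f, mem[0x10]=0xf0, mem[0x0a]=0x07, mem[0x1f]=0x5b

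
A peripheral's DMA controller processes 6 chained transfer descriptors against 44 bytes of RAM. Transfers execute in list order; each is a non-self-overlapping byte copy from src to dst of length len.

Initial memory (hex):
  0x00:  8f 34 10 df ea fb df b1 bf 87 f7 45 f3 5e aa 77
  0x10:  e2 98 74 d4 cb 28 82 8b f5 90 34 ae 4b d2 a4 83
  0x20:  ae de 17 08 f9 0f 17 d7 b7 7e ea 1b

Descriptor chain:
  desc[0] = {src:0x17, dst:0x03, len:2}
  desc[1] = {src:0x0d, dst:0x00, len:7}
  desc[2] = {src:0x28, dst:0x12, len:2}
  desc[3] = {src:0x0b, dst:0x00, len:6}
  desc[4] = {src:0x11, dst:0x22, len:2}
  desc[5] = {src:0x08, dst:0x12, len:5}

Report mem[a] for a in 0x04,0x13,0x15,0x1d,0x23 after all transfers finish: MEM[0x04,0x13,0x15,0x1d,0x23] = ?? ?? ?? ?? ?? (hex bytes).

MEM[0x04,0x13,0x15,0x1d,0x23] = 77 87 45 d2 b7

[0] 0x17->0x03 len=2 : 8b f5
[1] 0x0d->0x00 len=7 : 5e aa 77 e2 98 74 d4
[2] 0x28->0x12 len=2 : b7 7e
[3] 0x0b->0x00 len=6 : 45 f3 5e aa 77 e2
[4] 0x11->0x22 len=2 : 98 b7
[5] 0x08->0x12 len=5 : bf 87 f7 45 f3
query mem[0x04]=0x77, mem[0x13]=0x87, mem[0x15]=0x45, mem[0x1d]=0xd2, mem[0x23]=0xb7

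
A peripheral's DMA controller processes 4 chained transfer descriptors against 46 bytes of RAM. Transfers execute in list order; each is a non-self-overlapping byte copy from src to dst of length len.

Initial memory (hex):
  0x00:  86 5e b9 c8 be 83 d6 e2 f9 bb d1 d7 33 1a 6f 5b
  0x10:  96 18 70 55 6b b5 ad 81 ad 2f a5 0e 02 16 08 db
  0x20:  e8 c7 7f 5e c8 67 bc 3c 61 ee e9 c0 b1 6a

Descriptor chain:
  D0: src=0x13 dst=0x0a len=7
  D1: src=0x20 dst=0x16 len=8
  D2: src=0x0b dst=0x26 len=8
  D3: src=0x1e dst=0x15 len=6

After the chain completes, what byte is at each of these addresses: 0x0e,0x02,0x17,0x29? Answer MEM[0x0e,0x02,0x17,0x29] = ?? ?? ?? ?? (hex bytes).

MEM[0x0e,0x02,0x17,0x29] = 81 b9 e8 81

#0 dst[0x0a+7] := {0x55,0x6b,0xb5,0xad,0x81,0xad,0x2f}
#1 dst[0x16+8] := {0xe8,0xc7,0x7f,0x5e,0xc8,0x67,0xbc,0x3c}
#2 dst[0x26+8] := {0x6b,0xb5,0xad,0x81,0xad,0x2f,0x18,0x70}
#3 dst[0x15+6] := {0x08,0xdb,0xe8,0xc7,0x7f,0x5e}
query mem[0x0e]=0x81, mem[0x02]=0xb9, mem[0x17]=0xe8, mem[0x29]=0x81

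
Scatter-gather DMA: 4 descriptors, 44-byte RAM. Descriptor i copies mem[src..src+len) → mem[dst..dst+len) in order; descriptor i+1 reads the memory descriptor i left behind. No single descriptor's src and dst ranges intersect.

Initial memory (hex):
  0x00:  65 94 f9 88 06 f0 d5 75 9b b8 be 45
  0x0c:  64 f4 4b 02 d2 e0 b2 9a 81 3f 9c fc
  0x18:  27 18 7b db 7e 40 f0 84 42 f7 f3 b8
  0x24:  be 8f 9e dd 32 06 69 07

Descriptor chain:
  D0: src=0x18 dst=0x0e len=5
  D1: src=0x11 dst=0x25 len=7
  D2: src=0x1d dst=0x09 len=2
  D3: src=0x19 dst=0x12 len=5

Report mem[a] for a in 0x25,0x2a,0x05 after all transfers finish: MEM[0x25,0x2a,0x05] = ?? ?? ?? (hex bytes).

[0] 0x18->0x0e len=5 : 27 18 7b db 7e
[1] 0x11->0x25 len=7 : db 7e 9a 81 3f 9c fc
[2] 0x1d->0x09 len=2 : 40 f0
[3] 0x19->0x12 len=5 : 18 7b db 7e 40
query mem[0x25]=0xdb, mem[0x2a]=0x9c, mem[0x05]=0xf0

MEM[0x25,0x2a,0x05] = db 9c f0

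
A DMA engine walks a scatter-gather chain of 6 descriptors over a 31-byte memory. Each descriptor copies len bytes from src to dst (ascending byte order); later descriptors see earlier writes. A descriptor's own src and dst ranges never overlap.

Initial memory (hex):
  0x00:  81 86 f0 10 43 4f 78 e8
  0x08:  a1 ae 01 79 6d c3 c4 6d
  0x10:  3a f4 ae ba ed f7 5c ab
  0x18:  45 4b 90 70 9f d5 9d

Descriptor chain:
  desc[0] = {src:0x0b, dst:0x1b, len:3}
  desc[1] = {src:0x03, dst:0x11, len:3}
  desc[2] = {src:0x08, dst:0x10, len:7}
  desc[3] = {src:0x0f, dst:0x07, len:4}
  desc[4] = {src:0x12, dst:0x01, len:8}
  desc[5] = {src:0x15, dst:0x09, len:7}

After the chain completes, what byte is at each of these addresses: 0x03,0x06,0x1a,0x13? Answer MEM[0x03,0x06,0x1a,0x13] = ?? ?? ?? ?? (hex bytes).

MEM[0x03,0x06,0x1a,0x13] = 6d ab 90 79

  after D0: wrote 3B at 0x1b = 796dc3
  after D1: wrote 3B at 0x11 = 10434f
  after D2: wrote 7B at 0x10 = a1ae01796dc3c4
  after D3: wrote 4B at 0x07 = 6da1ae01
  after D4: wrote 8B at 0x01 = 01796dc3c4ab454b
  after D5: wrote 7B at 0x09 = c3c4ab454b9079
query mem[0x03]=0x6d, mem[0x06]=0xab, mem[0x1a]=0x90, mem[0x13]=0x79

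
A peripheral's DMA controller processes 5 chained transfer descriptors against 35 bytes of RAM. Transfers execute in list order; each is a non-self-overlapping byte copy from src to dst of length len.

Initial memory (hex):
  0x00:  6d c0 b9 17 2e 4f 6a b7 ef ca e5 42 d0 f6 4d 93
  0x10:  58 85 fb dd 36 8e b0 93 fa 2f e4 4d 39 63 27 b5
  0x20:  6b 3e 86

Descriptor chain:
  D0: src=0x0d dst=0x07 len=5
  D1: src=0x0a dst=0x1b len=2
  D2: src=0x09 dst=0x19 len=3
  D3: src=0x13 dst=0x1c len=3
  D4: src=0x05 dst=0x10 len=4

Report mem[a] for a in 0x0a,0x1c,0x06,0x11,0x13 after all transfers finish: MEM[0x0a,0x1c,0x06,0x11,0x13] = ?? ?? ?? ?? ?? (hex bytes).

MEM[0x0a,0x1c,0x06,0x11,0x13] = 58 dd 6a 6a 4d

[0] 0x0d->0x07 len=5 : f6 4d 93 58 85
[1] 0x0a->0x1b len=2 : 58 85
[2] 0x09->0x19 len=3 : 93 58 85
[3] 0x13->0x1c len=3 : dd 36 8e
[4] 0x05->0x10 len=4 : 4f 6a f6 4d
query mem[0x0a]=0x58, mem[0x1c]=0xdd, mem[0x06]=0x6a, mem[0x11]=0x6a, mem[0x13]=0x4d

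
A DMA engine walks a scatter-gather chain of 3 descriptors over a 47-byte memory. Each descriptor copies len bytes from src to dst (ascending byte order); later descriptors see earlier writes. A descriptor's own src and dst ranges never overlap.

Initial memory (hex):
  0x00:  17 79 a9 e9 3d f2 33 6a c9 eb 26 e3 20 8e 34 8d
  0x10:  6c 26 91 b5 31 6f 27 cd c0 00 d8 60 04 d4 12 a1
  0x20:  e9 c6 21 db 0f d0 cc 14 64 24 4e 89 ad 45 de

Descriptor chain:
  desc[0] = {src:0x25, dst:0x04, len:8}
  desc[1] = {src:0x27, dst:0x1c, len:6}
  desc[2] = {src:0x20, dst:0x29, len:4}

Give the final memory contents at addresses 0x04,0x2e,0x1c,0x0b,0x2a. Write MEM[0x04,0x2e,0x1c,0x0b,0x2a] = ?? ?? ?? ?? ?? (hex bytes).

[0] 0x25->0x04 len=8 : d0 cc 14 64 24 4e 89 ad
[1] 0x27->0x1c len=6 : 14 64 24 4e 89 ad
[2] 0x20->0x29 len=4 : 89 ad 21 db
query mem[0x04]=0xd0, mem[0x2e]=0xde, mem[0x1c]=0x14, mem[0x0b]=0xad, mem[0x2a]=0xad

MEM[0x04,0x2e,0x1c,0x0b,0x2a] = d0 de 14 ad ad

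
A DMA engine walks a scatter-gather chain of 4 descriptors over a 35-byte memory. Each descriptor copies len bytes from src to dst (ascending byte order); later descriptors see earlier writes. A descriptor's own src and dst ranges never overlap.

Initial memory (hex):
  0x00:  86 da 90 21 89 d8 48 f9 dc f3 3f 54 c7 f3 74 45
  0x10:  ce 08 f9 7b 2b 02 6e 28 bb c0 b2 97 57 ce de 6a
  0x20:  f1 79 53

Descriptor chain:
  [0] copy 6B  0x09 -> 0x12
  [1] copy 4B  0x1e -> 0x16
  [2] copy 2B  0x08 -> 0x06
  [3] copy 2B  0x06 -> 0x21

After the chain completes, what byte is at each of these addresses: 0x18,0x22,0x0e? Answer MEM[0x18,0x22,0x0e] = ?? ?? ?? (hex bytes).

#0 dst[0x12+6] := {0xf3,0x3f,0x54,0xc7,0xf3,0x74}
#1 dst[0x16+4] := {0xde,0x6a,0xf1,0x79}
#2 dst[0x06+2] := {0xdc,0xf3}
#3 dst[0x21+2] := {0xdc,0xf3}
query mem[0x18]=0xf1, mem[0x22]=0xf3, mem[0x0e]=0x74

MEM[0x18,0x22,0x0e] = f1 f3 74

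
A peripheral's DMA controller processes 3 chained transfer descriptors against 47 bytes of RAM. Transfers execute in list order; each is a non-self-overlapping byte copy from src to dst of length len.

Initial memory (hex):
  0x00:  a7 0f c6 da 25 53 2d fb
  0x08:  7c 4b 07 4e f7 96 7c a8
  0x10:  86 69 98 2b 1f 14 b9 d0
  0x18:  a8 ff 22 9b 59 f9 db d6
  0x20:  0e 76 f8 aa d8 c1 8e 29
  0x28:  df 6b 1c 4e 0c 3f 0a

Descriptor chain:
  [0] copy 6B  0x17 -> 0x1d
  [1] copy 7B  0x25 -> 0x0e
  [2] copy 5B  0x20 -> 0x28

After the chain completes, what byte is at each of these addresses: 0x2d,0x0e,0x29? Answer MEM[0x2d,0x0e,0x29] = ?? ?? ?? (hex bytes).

MEM[0x2d,0x0e,0x29] = 3f c1 9b

#0 dst[0x1d+6] := {0xd0,0xa8,0xff,0x22,0x9b,0x59}
#1 dst[0x0e+7] := {0xc1,0x8e,0x29,0xdf,0x6b,0x1c,0x4e}
#2 dst[0x28+5] := {0x22,0x9b,0x59,0xaa,0xd8}
query mem[0x2d]=0x3f, mem[0x0e]=0xc1, mem[0x29]=0x9b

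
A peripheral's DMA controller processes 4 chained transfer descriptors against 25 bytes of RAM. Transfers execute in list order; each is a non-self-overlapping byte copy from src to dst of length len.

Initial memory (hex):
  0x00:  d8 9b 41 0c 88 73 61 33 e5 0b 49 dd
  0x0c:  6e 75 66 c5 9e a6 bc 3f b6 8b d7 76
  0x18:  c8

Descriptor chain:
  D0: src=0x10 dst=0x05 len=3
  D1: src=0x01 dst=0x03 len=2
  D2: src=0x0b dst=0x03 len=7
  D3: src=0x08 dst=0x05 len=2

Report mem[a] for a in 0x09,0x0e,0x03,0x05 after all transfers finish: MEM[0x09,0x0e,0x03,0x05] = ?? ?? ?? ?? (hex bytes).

#0 dst[0x05+3] := {0x9e,0xa6,0xbc}
#1 dst[0x03+2] := {0x9b,0x41}
#2 dst[0x03+7] := {0xdd,0x6e,0x75,0x66,0xc5,0x9e,0xa6}
#3 dst[0x05+2] := {0x9e,0xa6}
query mem[0x09]=0xa6, mem[0x0e]=0x66, mem[0x03]=0xdd, mem[0x05]=0x9e

MEM[0x09,0x0e,0x03,0x05] = a6 66 dd 9e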